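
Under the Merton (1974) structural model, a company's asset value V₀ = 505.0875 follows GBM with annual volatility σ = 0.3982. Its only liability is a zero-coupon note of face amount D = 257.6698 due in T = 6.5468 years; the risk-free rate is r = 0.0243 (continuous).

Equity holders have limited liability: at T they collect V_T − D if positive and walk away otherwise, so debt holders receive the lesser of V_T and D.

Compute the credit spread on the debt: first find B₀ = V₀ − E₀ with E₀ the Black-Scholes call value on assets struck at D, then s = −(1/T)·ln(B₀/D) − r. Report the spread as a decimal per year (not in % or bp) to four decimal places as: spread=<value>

spread=0.0279

d₁ = [ln(V₀/D) + (r + σ²/2)T] / (σ√T)
   = [ln(505.0875/257.6698) + (0.0243 + 0.5·0.3982²)·6.5468] / (0.3982·√6.5468)
   = [0.673053 + 0.678128] / 1.018863 = 1.326165
d₂ = d₁ − σ√T = 1.326165 − 1.018863 = 0.307302
N(d₁) = 0.907608,  N(d₂) = 0.620693,  e^(−rT) = 0.852922
E₀ = V₀·N(d₁) − D·e^(−rT)·N(d₂)
   = 505.0875·0.907608 − 257.6698·0.852922·0.620693 = 322.010054
B₀ = V₀ − E₀ = 505.0875 − 322.010054 = 183.077446
spread = −(1/T)·ln(B₀/D) − r = −(1/6.5468)·ln(183.077446/257.6698) − 0.0243 = 0.02790408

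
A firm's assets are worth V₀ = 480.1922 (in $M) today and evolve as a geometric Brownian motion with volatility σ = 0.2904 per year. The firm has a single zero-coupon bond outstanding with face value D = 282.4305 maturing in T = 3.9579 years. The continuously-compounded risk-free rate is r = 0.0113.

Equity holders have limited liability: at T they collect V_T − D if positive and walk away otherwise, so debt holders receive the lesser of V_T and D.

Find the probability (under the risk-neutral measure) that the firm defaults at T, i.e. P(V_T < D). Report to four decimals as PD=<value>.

PD=0.2397

d₁ = [ln(V₀/D) + (r + σ²/2)T] / (σ√T)
   = [ln(480.1922/282.4305) + (0.0113 + 0.5·0.2904²)·3.9579] / (0.2904·√3.9579)
   = [0.530754 + 0.211613] / 0.577735 = 1.284961
d₂ = d₁ − σ√T = 1.284961 − 0.577735 = 0.707225
risk-neutral PD = N(−d₂) = N(-0.707225) = 0.239713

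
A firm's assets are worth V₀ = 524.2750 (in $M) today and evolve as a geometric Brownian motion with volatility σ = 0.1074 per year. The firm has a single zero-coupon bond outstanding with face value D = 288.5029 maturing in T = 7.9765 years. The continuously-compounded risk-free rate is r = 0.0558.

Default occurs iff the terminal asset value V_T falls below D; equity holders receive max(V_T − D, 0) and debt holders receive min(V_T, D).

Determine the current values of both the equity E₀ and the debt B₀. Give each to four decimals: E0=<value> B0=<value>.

d₁ = [ln(V₀/D) + (r + σ²/2)T] / (σ√T)
   = [ln(524.2750/288.5029) + (0.0558 + 0.5·0.1074²)·7.9765] / (0.1074·√7.9765)
   = [0.597311 + 0.491092] / 0.303327 = 3.588223
d₂ = d₁ − σ√T = 3.588223 − 0.303327 = 3.284896
N(d₁) = 0.999834,  N(d₂) = 0.999490,  e^(−rT) = 0.640767
E₀ = V₀·N(d₁) − D·e^(−rT)·N(d₂)
   = 524.2750·0.999834 − 288.5029·0.640767·0.999490 = 339.418759
B₀ = V₀ − E₀ = 524.2750 − 339.418759 = 184.856241

E0=339.4188 B0=184.8562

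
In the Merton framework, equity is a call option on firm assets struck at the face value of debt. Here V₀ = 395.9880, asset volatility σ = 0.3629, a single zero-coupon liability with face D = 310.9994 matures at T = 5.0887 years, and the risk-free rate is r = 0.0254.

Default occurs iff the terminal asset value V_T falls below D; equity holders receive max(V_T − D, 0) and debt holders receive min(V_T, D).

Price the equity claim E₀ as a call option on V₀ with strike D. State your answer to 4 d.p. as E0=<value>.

E0=177.6581

d₁ = [ln(V₀/D) + (r + σ²/2)T] / (σ√T)
   = [ln(395.9880/310.9994) + (0.0254 + 0.5·0.3629²)·5.0887] / (0.3629·√5.0887)
   = [0.241593 + 0.464335] / 0.818635 = 0.862323
d₂ = d₁ − σ√T = 0.862323 − 0.818635 = 0.043688
N(d₁) = 0.805745,  N(d₂) = 0.517423,  e^(−rT) = 0.878752
E₀ = V₀·N(d₁) − D·e^(−rT)·N(d₂)
   = 395.9880·0.805745 − 310.9994·0.878752·0.517423 = 177.658118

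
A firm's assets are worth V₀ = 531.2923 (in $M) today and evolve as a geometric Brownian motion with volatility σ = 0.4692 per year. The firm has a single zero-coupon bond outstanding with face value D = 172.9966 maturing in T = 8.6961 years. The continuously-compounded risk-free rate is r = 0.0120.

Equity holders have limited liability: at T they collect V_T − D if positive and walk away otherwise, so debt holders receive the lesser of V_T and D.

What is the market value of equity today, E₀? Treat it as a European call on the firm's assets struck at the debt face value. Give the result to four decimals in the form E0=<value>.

E0=410.9219

d₁ = [ln(V₀/D) + (r + σ²/2)T] / (σ√T)
   = [ln(531.2923/172.9966) + (0.0120 + 0.5·0.4692²)·8.6961] / (0.4692·√8.6961)
   = [1.122040 + 1.061570] / 1.383631 = 1.578174
d₂ = d₁ − σ√T = 1.578174 − 1.383631 = 0.194543
N(d₁) = 0.942737,  N(d₂) = 0.577125,  e^(−rT) = 0.900907
E₀ = V₀·N(d₁) − D·e^(−rT)·N(d₂)
   = 531.2923·0.942737 − 172.9966·0.900907·0.577125 = 410.921902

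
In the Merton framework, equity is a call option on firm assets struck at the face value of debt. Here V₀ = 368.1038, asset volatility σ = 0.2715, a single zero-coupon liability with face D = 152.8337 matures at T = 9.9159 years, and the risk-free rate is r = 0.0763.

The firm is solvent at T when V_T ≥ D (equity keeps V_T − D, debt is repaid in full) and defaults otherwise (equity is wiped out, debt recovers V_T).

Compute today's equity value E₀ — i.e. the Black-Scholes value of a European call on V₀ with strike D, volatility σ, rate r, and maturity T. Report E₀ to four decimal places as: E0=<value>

E0=297.7665

d₁ = [ln(V₀/D) + (r + σ²/2)T] / (σ√T)
   = [ln(368.1038/152.8337) + (0.0763 + 0.5·0.2715²)·9.9159] / (0.2715·√9.9159)
   = [0.879015 + 1.122045] / 0.854941 = 2.340583
d₂ = d₁ − σ√T = 2.340583 − 0.854941 = 1.485643
N(d₁) = 0.990373,  N(d₂) = 0.931313,  e^(−rT) = 0.469267
E₀ = V₀·N(d₁) − D·e^(−rT)·N(d₂)
   = 368.1038·0.990373 − 152.8337·0.469267·0.931313 = 297.766510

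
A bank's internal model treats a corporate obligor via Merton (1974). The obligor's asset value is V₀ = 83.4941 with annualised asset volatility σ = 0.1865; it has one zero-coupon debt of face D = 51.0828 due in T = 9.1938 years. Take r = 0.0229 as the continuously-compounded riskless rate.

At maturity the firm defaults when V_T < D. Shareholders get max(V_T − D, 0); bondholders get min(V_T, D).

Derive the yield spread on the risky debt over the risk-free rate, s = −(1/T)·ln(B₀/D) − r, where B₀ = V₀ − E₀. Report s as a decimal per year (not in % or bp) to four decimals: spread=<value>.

d₁ = [ln(V₀/D) + (r + σ²/2)T] / (σ√T)
   = [ln(83.4941/51.0828) + (0.0229 + 0.5·0.1865²)·9.1938] / (0.1865·√9.1938)
   = [0.491328 + 0.370429] / 0.565492 = 1.523906
d₂ = d₁ − σ√T = 1.523906 − 0.565492 = 0.958415
N(d₁) = 0.936234,  N(d₂) = 0.831073,  e^(−rT) = 0.810148
E₀ = V₀·N(d₁) − D·e^(−rT)·N(d₂)
   = 83.4941·0.936234 − 51.0828·0.810148·0.831073 = 43.776349
B₀ = V₀ − E₀ = 83.4941 − 43.776349 = 39.717751
spread = −(1/T)·ln(B₀/D) − r = −(1/9.1938)·ln(39.717751/51.0828) − 0.0229 = 0.00447167

spread=0.0045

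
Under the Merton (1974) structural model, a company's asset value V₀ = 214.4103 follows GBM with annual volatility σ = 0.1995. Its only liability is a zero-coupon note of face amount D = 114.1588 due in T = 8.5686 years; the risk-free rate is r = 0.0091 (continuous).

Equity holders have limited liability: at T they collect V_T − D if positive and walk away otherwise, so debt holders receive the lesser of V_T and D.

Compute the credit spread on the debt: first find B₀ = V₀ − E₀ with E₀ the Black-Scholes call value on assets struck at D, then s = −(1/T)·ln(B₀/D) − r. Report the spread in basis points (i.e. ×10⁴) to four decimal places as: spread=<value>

d₁ = [ln(V₀/D) + (r + σ²/2)T] / (σ√T)
   = [ln(214.4103/114.1588) + (0.0091 + 0.5·0.1995²)·8.5686] / (0.1995·√8.5686)
   = [0.630301 + 0.248490] / 0.583980 = 1.504832
d₂ = d₁ − σ√T = 1.504832 − 0.583980 = 0.920852
N(d₁) = 0.933816,  N(d₂) = 0.821436,  e^(−rT) = 0.924988
E₀ = V₀·N(d₁) − D·e^(−rT)·N(d₂)
   = 214.4103·0.933816 − 114.1588·0.924988·0.821436 = 113.479842
B₀ = V₀ − E₀ = 214.4103 − 113.479842 = 100.930458
spread = −(1/T)·ln(B₀/D) − r = −(1/8.5686)·ln(100.930458/114.1588) − 0.0091 = 0.00527326
in basis points: 0.00527326 × 10⁴ = 52.7326 bp

spread=52.7326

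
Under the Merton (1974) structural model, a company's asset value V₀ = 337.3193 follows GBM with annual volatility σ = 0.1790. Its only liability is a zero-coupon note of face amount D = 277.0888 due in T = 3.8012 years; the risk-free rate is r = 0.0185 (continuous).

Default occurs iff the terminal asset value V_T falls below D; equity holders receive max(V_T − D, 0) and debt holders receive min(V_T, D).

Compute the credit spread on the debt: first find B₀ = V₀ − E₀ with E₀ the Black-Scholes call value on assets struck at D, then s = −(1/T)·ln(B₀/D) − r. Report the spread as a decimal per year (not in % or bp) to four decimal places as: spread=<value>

spread=0.0136

d₁ = [ln(V₀/D) + (r + σ²/2)T] / (σ√T)
   = [ln(337.3193/277.0888) + (0.0185 + 0.5·0.1790²)·3.8012] / (0.1790·√3.8012)
   = [0.196692 + 0.131219] / 0.348990 = 0.939600
d₂ = d₁ − σ√T = 0.939600 − 0.348990 = 0.590609
N(d₁) = 0.826289,  N(d₂) = 0.722609,  e^(−rT) = 0.932093
E₀ = V₀·N(d₁) − D·e^(−rT)·N(d₂)
   = 337.3193·0.826289 − 277.0888·0.932093·0.722609 = 92.092948
B₀ = V₀ − E₀ = 337.3193 − 92.092948 = 245.226352
spread = −(1/T)·ln(B₀/D) − r = −(1/3.8012)·ln(245.226352/277.0888) − 0.0185 = 0.01363626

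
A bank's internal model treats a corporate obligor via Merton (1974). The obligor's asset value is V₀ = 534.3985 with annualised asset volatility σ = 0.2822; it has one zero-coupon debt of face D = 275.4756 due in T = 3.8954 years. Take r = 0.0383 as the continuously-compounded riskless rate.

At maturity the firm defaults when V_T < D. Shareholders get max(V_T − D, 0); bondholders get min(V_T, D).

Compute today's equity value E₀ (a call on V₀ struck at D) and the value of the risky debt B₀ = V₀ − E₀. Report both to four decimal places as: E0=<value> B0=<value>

d₁ = [ln(V₀/D) + (r + σ²/2)T] / (σ√T)
   = [ln(534.3985/275.4756) + (0.0383 + 0.5·0.2822²)·3.8954] / (0.2822·√3.8954)
   = [0.662643 + 0.304302] / 0.556972 = 1.736076
d₂ = d₁ − σ√T = 1.736076 − 0.556972 = 1.179105
N(d₁) = 0.958725,  N(d₂) = 0.880822,  e^(−rT) = 0.861402
E₀ = V₀·N(d₁) − D·e^(−rT)·N(d₂)
   = 534.3985·0.958725 − 275.4756·0.861402·0.880822 = 303.326271
B₀ = V₀ − E₀ = 534.3985 − 303.326271 = 231.072229

E0=303.3263 B0=231.0722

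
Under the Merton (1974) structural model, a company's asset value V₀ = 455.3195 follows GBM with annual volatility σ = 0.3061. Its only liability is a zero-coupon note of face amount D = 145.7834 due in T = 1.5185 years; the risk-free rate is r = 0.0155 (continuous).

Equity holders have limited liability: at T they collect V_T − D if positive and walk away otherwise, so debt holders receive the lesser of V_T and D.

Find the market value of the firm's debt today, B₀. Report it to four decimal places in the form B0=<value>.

B0=142.3652

d₁ = [ln(V₀/D) + (r + σ²/2)T] / (σ√T)
   = [ln(455.3195/145.7834) + (0.0155 + 0.5·0.3061²)·1.5185] / (0.3061·√1.5185)
   = [1.138877 + 0.094676] / 0.377199 = 3.270298
d₂ = d₁ − σ√T = 3.270298 − 0.377199 = 2.893099
N(d₁) = 0.999463,  N(d₂) = 0.998093,  e^(−rT) = 0.976738
E₀ = V₀·N(d₁) − D·e^(−rT)·N(d₂)
   = 455.3195·0.999463 − 145.7834·0.976738·0.998093 = 312.954303
B₀ = V₀ − E₀ = 455.3195 − 312.954303 = 142.365197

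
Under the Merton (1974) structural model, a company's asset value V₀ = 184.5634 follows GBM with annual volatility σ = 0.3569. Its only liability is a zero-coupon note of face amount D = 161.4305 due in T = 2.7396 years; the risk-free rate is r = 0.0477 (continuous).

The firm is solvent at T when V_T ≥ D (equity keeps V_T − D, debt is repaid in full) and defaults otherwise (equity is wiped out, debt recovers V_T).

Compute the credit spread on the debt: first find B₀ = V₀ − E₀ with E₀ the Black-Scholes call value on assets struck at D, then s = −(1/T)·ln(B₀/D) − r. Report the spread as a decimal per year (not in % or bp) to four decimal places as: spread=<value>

d₁ = [ln(V₀/D) + (r + σ²/2)T] / (σ√T)
   = [ln(184.5634/161.4305) + (0.0477 + 0.5·0.3569²)·2.7396] / (0.3569·√2.7396)
   = [0.133918 + 0.305161] / 0.590731 = 0.743280
d₂ = d₁ − σ√T = 0.743280 − 0.590731 = 0.152549
N(d₁) = 0.771344,  N(d₂) = 0.560623,  e^(−rT) = 0.877499
E₀ = V₀·N(d₁) − D·e^(−rT)·N(d₂)
   = 184.5634·0.771344 − 161.4305·0.877499·0.560623 = 62.946727
B₀ = V₀ − E₀ = 184.5634 − 62.946727 = 121.616673
spread = −(1/T)·ln(B₀/D) − r = −(1/2.7396)·ln(121.616673/161.4305) − 0.0477 = 0.05567299

spread=0.0557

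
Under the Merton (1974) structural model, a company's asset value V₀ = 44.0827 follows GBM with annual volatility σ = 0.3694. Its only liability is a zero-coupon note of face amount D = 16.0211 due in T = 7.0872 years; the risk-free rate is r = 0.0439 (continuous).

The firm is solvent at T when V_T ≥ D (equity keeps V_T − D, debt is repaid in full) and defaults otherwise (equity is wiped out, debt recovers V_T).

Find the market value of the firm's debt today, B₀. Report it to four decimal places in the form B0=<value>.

d₁ = [ln(V₀/D) + (r + σ²/2)T] / (σ√T)
   = [ln(44.0827/16.0211) + (0.0439 + 0.5·0.3694²)·7.0872] / (0.3694·√7.0872)
   = [1.012161 + 0.794675] / 0.983409 = 1.837318
d₂ = d₁ − σ√T = 1.837318 − 0.983409 = 0.853909
N(d₁) = 0.966919,  N(d₂) = 0.803422,  e^(−rT) = 0.732620
E₀ = V₀·N(d₁) − D·e^(−rT)·N(d₂)
   = 44.0827·0.966919 − 16.0211·0.732620·0.803422 = 33.194308
B₀ = V₀ − E₀ = 44.0827 − 33.194308 = 10.888392

B0=10.8884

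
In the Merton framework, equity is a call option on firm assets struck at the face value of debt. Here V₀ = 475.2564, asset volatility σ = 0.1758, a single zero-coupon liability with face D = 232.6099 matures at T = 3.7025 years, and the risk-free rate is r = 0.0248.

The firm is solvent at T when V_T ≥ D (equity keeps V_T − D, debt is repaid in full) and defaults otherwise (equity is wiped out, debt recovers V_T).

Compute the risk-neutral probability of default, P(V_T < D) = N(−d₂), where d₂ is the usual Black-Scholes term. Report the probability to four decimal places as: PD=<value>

PD=0.0134

d₁ = [ln(V₀/D) + (r + σ²/2)T] / (σ√T)
   = [ln(475.2564/232.6099) + (0.0248 + 0.5·0.1758²)·3.7025] / (0.1758·√3.7025)
   = [0.714492 + 0.149036] / 0.338272 = 2.552759
d₂ = d₁ − σ√T = 2.552759 − 0.338272 = 2.214487
risk-neutral PD = N(−d₂) = N(-2.214487) = 0.013398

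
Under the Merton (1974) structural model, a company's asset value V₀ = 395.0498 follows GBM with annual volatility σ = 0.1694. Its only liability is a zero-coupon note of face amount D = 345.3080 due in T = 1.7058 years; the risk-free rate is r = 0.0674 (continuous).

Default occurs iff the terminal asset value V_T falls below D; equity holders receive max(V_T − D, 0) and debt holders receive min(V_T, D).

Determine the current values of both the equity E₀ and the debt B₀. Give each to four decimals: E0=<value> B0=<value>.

d₁ = [ln(V₀/D) + (r + σ²/2)T] / (σ√T)
   = [ln(395.0498/345.3080) + (0.0674 + 0.5·0.1694²)·1.7058] / (0.1694·√1.7058)
   = [0.134575 + 0.139446] / 0.221247 = 1.238530
d₂ = d₁ − σ√T = 1.238530 − 0.221247 = 1.017283
N(d₁) = 0.892240,  N(d₂) = 0.845491,  e^(−rT) = 0.891392
E₀ = V₀·N(d₁) − D·e^(−rT)·N(d₂)
   = 395.0498·0.892240 − 345.3080·0.891392·0.845491 = 92.233243
B₀ = V₀ − E₀ = 395.0498 − 92.233243 = 302.816557

E0=92.2332 B0=302.8166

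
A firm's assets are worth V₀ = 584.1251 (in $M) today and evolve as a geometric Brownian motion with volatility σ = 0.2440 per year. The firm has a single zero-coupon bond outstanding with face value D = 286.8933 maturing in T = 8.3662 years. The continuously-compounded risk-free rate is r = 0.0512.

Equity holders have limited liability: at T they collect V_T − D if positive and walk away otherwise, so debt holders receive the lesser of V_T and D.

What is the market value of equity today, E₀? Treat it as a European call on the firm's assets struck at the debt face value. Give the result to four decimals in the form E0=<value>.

E0=402.1939

d₁ = [ln(V₀/D) + (r + σ²/2)T] / (σ√T)
   = [ln(584.1251/286.8933) + (0.0512 + 0.5·0.2440²)·8.3662] / (0.2440·√8.3662)
   = [0.711005 + 0.677394] / 0.705755 = 1.967254
d₂ = d₁ − σ√T = 1.967254 − 0.705755 = 1.261499
N(d₁) = 0.975423,  N(d₂) = 0.896435,  e^(−rT) = 0.651584
E₀ = V₀·N(d₁) − D·e^(−rT)·N(d₂)
   = 584.1251·0.975423 − 286.8933·0.651584·0.896435 = 402.193922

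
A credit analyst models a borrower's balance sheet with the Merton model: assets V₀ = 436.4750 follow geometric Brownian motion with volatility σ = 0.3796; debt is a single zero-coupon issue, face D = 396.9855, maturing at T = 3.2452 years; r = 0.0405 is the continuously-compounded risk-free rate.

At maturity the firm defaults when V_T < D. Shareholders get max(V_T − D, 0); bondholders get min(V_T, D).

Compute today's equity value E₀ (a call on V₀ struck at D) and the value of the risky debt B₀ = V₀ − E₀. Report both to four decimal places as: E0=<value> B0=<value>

d₁ = [ln(V₀/D) + (r + σ²/2)T] / (σ√T)
   = [ln(436.4750/396.9855) + (0.0405 + 0.5·0.3796²)·3.2452] / (0.3796·√3.2452)
   = [0.094831 + 0.365241] / 0.683828 = 0.672790
d₂ = d₁ − σ√T = 0.672790 − 0.683828 = -0.011039
N(d₁) = 0.749459,  N(d₂) = 0.495596,  e^(−rT) = 0.876840
E₀ = V₀·N(d₁) − D·e^(−rT)·N(d₂)
   = 436.4750·0.749459 − 396.9855·0.876840·0.495596 = 154.606766
B₀ = V₀ − E₀ = 436.4750 − 154.606766 = 281.868234

E0=154.6068 B0=281.8682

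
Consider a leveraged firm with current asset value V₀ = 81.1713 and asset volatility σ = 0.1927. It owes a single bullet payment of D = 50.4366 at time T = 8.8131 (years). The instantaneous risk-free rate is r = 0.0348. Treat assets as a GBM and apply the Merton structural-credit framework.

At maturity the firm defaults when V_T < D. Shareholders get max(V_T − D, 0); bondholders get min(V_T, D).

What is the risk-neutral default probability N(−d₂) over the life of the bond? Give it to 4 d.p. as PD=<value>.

d₁ = [ln(V₀/D) + (r + σ²/2)T] / (σ√T)
   = [ln(81.1713/50.4366) + (0.0348 + 0.5·0.1927²)·8.8131] / (0.1927·√8.8131)
   = [0.475845 + 0.470326] / 0.572066 = 1.653953
d₂ = d₁ − σ√T = 1.653953 − 0.572066 = 1.081887
risk-neutral PD = N(−d₂) = N(-1.081887) = 0.139651

PD=0.1397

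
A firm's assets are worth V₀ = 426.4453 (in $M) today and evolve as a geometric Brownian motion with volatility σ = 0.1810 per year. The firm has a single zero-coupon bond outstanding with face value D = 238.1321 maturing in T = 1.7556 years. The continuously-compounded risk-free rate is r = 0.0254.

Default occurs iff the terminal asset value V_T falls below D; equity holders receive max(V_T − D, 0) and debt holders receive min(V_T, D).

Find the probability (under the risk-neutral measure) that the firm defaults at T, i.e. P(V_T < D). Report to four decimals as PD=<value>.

PD=0.0063

d₁ = [ln(V₀/D) + (r + σ²/2)T] / (σ√T)
   = [ln(426.4453/238.1321) + (0.0254 + 0.5·0.1810²)·1.7556] / (0.1810·√1.7556)
   = [0.582659 + 0.073350] / 0.239823 = 2.735382
d₂ = d₁ − σ√T = 2.735382 − 0.239823 = 2.495559
risk-neutral PD = N(−d₂) = N(-2.495559) = 0.006288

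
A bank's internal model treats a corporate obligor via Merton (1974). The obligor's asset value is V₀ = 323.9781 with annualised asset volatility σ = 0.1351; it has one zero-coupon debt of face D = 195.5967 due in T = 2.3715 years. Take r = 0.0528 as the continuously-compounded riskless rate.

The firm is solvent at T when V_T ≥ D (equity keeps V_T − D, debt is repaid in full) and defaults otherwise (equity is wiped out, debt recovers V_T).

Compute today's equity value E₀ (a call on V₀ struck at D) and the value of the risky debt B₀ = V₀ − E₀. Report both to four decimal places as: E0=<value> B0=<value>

d₁ = [ln(V₀/D) + (r + σ²/2)T] / (σ√T)
   = [ln(323.9781/195.5967) + (0.0528 + 0.5·0.1351²)·2.3715] / (0.1351·√2.3715)
   = [0.504621 + 0.146858] / 0.208050 = 3.131362
d₂ = d₁ − σ√T = 3.131362 − 0.208050 = 2.923312
N(d₁) = 0.999130,  N(d₂) = 0.998268,  e^(−rT) = 0.882307
E₀ = V₀·N(d₁) − D·e^(−rT)·N(d₂)
   = 323.9781·0.999130 − 195.5967·0.882307·0.998268 = 151.418744
B₀ = V₀ − E₀ = 323.9781 − 151.418744 = 172.559356

E0=151.4187 B0=172.5594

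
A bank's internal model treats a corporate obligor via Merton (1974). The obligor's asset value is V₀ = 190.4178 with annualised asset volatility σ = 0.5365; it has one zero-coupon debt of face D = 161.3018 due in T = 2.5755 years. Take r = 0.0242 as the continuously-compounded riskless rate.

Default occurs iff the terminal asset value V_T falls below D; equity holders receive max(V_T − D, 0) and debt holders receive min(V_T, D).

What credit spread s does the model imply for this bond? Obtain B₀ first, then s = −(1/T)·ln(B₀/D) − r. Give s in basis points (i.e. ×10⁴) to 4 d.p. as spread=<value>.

d₁ = [ln(V₀/D) + (r + σ²/2)T] / (σ√T)
   = [ln(190.4178/161.3018) + (0.0242 + 0.5·0.5365²)·2.5755] / (0.5365·√2.5755)
   = [0.165943 + 0.432983] / 0.860995 = 0.695622
d₂ = d₁ − σ√T = 0.695622 − 0.860995 = -0.165373
N(d₁) = 0.756667,  N(d₂) = 0.434325,  e^(−rT) = 0.939576
E₀ = V₀·N(d₁) − D·e^(−rT)·N(d₂)
   = 190.4178·0.756667 − 161.3018·0.939576·0.434325 = 78.258639
B₀ = V₀ − E₀ = 190.4178 − 78.258639 = 112.159161
spread = −(1/T)·ln(B₀/D) − r = −(1/2.5755)·ln(112.159161/161.3018) − 0.0242 = 0.11688259
in basis points: 0.11688259 × 10⁴ = 1168.8259 bp

spread=1168.8259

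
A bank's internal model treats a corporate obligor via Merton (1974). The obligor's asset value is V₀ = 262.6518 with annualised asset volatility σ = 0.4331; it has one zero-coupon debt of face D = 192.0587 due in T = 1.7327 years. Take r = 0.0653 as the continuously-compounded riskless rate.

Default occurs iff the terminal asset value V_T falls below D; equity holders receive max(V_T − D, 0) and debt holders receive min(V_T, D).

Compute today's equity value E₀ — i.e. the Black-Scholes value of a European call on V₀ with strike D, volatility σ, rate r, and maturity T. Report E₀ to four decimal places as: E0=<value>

d₁ = [ln(V₀/D) + (r + σ²/2)T] / (σ√T)
   = [ln(262.6518/192.0587) + (0.0653 + 0.5·0.4331²)·1.7327] / (0.4331·√1.7327)
   = [0.313028 + 0.275651] / 0.570098 = 1.032593
d₂ = d₁ − σ√T = 1.032593 − 0.570098 = 0.462494
N(d₁) = 0.849103,  N(d₂) = 0.678137,  e^(−rT) = 0.893021
E₀ = V₀·N(d₁) − D·e^(−rT)·N(d₂)
   = 262.6518·0.849103 − 192.0587·0.893021·0.678137 = 106.709515

E0=106.7095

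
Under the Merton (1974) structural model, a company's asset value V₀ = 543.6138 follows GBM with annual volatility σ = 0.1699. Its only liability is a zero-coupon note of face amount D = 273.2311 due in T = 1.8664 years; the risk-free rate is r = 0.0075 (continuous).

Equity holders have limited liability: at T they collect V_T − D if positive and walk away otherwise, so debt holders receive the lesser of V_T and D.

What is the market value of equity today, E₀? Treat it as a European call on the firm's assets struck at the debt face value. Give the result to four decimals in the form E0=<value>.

d₁ = [ln(V₀/D) + (r + σ²/2)T] / (σ√T)
   = [ln(543.6138/273.2311) + (0.0075 + 0.5·0.1699²)·1.8664] / (0.1699·√1.8664)
   = [0.687921 + 0.040936] / 0.232111 = 3.140122
d₂ = d₁ − σ√T = 3.140122 − 0.232111 = 2.908011
N(d₁) = 0.999156,  N(d₂) = 0.998181,  e^(−rT) = 0.986100
E₀ = V₀·N(d₁) − D·e^(−rT)·N(d₂)
   = 543.6138·0.999156 − 273.2311·0.986100·0.998181 = 274.211736

E0=274.2117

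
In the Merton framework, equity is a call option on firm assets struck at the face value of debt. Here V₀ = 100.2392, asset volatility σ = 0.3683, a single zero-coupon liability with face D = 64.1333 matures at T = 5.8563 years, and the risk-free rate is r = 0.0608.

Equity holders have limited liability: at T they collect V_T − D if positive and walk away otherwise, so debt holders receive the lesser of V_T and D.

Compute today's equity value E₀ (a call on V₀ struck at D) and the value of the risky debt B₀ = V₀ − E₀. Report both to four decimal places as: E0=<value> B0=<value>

d₁ = [ln(V₀/D) + (r + σ²/2)T] / (σ√T)
   = [ln(100.2392/64.1333) + (0.0608 + 0.5·0.3683²)·5.8563] / (0.3683·√5.8563)
   = [0.446596 + 0.753252] / 0.891278 = 1.346209
d₂ = d₁ − σ√T = 1.346209 − 0.891278 = 0.454931
N(d₁) = 0.910882,  N(d₂) = 0.675421,  e^(−rT) = 0.700428
E₀ = V₀·N(d₁) − D·e^(−rT)·N(d₂)
   = 100.2392·0.910882 − 64.1333·0.700428·0.675421 = 60.965709
B₀ = V₀ − E₀ = 100.2392 − 60.965709 = 39.273491

E0=60.9657 B0=39.2735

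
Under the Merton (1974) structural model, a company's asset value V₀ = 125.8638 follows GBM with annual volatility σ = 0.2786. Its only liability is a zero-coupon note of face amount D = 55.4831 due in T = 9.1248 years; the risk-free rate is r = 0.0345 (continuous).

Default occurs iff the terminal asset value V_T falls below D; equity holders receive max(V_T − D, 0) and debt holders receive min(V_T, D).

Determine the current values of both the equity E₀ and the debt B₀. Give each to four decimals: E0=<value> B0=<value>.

d₁ = [ln(V₀/D) + (r + σ²/2)T] / (σ√T)
   = [ln(125.8638/55.4831) + (0.0345 + 0.5·0.2786²)·9.1248] / (0.2786·√9.1248)
   = [0.819122 + 0.668930] / 0.841575 = 1.768175
d₂ = d₁ − σ√T = 1.768175 − 0.841575 = 0.926600
N(d₁) = 0.961484,  N(d₂) = 0.822933,  e^(−rT) = 0.729931
E₀ = V₀·N(d₁) − D·e^(−rT)·N(d₂)
   = 125.8638·0.961484 − 55.4831·0.729931·0.822933 = 87.688240
B₀ = V₀ − E₀ = 125.8638 − 87.688240 = 38.175560

E0=87.6882 B0=38.1756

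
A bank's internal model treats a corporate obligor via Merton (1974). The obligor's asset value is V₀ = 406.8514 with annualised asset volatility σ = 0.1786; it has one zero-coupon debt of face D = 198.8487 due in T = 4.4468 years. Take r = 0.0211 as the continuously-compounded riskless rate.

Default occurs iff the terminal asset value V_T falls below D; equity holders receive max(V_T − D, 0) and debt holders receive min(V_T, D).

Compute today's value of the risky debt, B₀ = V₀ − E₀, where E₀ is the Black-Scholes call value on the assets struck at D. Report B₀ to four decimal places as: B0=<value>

B0=180.4726

d₁ = [ln(V₀/D) + (r + σ²/2)T] / (σ√T)
   = [ln(406.8514/198.8487) + (0.0211 + 0.5·0.1786²)·4.4468] / (0.1786·√4.4468)
   = [0.715904 + 0.164749] / 0.376622 = 2.338297
d₂ = d₁ − σ√T = 2.338297 − 0.376622 = 1.961675
N(d₁) = 0.990314,  N(d₂) = 0.975100,  e^(−rT) = 0.910440
E₀ = V₀·N(d₁) − D·e^(−rT)·N(d₂)
   = 406.8514·0.990314 − 198.8487·0.910440·0.975100 = 226.378811
B₀ = V₀ − E₀ = 406.8514 − 226.378811 = 180.472589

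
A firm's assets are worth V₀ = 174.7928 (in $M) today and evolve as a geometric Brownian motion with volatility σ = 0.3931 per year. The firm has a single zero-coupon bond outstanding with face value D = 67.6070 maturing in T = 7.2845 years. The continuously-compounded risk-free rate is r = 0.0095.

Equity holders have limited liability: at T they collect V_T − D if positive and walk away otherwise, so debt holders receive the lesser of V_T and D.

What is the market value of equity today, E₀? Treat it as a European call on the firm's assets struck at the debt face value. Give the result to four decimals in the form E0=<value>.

E0=120.8685

d₁ = [ln(V₀/D) + (r + σ²/2)T] / (σ√T)
   = [ln(174.7928/67.6070) + (0.0095 + 0.5·0.3931²)·7.2845] / (0.3931·√7.2845)
   = [0.949890 + 0.632031] / 1.060970 = 1.491014
d₂ = d₁ − σ√T = 1.491014 − 1.060970 = 0.430045
N(d₁) = 0.932021,  N(d₂) = 0.666418,  e^(−rT) = 0.933137
E₀ = V₀·N(d₁) − D·e^(−rT)·N(d₂)
   = 174.7928·0.932021 − 67.6070·0.933137·0.666418 = 120.868492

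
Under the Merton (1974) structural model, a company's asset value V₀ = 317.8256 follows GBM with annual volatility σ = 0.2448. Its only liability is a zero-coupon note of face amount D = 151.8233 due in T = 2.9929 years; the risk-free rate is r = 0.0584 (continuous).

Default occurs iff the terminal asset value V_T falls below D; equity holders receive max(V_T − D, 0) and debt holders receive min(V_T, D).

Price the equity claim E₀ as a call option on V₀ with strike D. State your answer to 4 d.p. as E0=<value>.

d₁ = [ln(V₀/D) + (r + σ²/2)T] / (σ√T)
   = [ln(317.8256/151.8233) + (0.0584 + 0.5·0.2448²)·2.9929] / (0.2448·√2.9929)
   = [0.738785 + 0.264463] / 0.423504 = 2.368924
d₂ = d₁ − σ√T = 2.368924 − 0.423504 = 1.945420
N(d₁) = 0.991080,  N(d₂) = 0.974138,  e^(−rT) = 0.839637
E₀ = V₀·N(d₁) − D·e^(−rT)·N(d₂)
   = 317.8256·0.991080 − 151.8233·0.839637·0.974138 = 190.810941

E0=190.8109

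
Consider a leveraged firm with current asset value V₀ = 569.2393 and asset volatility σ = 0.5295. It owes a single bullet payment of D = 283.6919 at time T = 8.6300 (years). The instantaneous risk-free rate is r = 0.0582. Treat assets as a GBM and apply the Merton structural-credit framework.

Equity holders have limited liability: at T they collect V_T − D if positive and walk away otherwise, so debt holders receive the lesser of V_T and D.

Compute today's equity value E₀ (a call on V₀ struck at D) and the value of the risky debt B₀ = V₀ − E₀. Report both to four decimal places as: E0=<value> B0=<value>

E0=449.2980 B0=119.9413

d₁ = [ln(V₀/D) + (r + σ²/2)T] / (σ√T)
   = [ln(569.2393/283.6919) + (0.0582 + 0.5·0.5295²)·8.6300] / (0.5295·√8.6300)
   = [0.696412 + 1.712064] / 1.555505 = 1.548356
d₂ = d₁ − σ√T = 1.548356 − 1.555505 = -0.007148
N(d₁) = 0.939232,  N(d₂) = 0.497148,  e^(−rT) = 0.605158
E₀ = V₀·N(d₁) − D·e^(−rT)·N(d₂)
   = 569.2393·0.939232 − 283.6919·0.605158·0.497148 = 449.298025
B₀ = V₀ − E₀ = 569.2393 − 449.298025 = 119.941275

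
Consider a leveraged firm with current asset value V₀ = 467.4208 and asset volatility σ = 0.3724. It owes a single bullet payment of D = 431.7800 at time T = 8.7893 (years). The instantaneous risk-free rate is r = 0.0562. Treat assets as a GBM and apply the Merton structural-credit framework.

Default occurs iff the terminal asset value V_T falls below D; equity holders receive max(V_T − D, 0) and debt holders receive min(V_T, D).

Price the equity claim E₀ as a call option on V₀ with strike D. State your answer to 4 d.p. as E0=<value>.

E0=272.7429

d₁ = [ln(V₀/D) + (r + σ²/2)T] / (σ√T)
   = [ln(467.4208/431.7800) + (0.0562 + 0.5·0.3724²)·8.7893] / (0.3724·√8.7893)
   = [0.079314 + 1.103416] / 1.104045 = 1.071270
d₂ = d₁ − σ√T = 1.071270 − 1.104045 = -0.032775
N(d₁) = 0.857976,  N(d₂) = 0.486927,  e^(−rT) = 0.610206
E₀ = V₀·N(d₁) − D·e^(−rT)·N(d₂)
   = 467.4208·0.857976 − 431.7800·0.610206·0.486927 = 272.742857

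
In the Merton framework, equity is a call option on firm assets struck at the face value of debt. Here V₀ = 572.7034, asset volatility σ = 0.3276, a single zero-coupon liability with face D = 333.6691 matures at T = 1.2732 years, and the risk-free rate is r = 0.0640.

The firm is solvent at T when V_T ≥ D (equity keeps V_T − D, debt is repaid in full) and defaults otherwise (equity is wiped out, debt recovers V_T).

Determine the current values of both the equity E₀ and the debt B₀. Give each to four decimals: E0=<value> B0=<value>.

d₁ = [ln(V₀/D) + (r + σ²/2)T] / (σ√T)
   = [ln(572.7034/333.6691) + (0.0640 + 0.5·0.3276²)·1.2732] / (0.3276·√1.2732)
   = [0.540218 + 0.149806] / 0.369651 = 1.866689
d₂ = d₁ − σ√T = 1.866689 − 0.369651 = 1.497038
N(d₁) = 0.969027,  N(d₂) = 0.932808,  e^(−rT) = 0.921747
E₀ = V₀·N(d₁) − D·e^(−rT)·N(d₂)
   = 572.7034·0.969027 − 333.6691·0.921747·0.932808 = 268.072315
B₀ = V₀ − E₀ = 572.7034 − 268.072315 = 304.631085

E0=268.0723 B0=304.6311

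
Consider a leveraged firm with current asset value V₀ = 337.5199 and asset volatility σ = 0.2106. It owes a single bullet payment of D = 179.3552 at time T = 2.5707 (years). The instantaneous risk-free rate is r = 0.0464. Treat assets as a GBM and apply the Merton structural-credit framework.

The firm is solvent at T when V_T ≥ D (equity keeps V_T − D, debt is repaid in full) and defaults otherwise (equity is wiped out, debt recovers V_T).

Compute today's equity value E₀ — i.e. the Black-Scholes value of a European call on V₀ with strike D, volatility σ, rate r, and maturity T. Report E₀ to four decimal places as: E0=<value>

d₁ = [ln(V₀/D) + (r + σ²/2)T] / (σ√T)
   = [ln(337.5199/179.3552) + (0.0464 + 0.5·0.2106²)·2.5707] / (0.2106·√2.5707)
   = [0.632256 + 0.176289] / 0.337663 = 2.394529
d₂ = d₁ − σ√T = 2.394529 − 0.337663 = 2.056866
N(d₁) = 0.991679,  N(d₂) = 0.980150,  e^(−rT) = 0.887559
E₀ = V₀·N(d₁) − D·e^(−rT)·N(d₂)
   = 337.5199·0.991679 − 179.3552·0.887559·0.980150 = 178.682973

E0=178.6830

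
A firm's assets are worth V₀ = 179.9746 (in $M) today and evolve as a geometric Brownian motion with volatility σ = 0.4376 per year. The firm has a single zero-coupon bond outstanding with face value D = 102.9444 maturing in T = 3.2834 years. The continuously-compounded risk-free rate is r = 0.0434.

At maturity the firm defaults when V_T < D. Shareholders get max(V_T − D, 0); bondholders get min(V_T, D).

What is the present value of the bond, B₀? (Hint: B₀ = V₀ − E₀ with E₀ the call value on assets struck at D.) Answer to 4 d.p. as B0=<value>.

B0=79.3669

d₁ = [ln(V₀/D) + (r + σ²/2)T] / (σ√T)
   = [ln(179.9746/102.9444) + (0.0434 + 0.5·0.4376²)·3.2834] / (0.4376·√3.2834)
   = [0.558627 + 0.456875] / 0.792938 = 1.280682
d₂ = d₁ − σ√T = 1.280682 − 0.792938 = 0.487744
N(d₁) = 0.899847,  N(d₂) = 0.687135,  e^(−rT) = 0.867188
E₀ = V₀·N(d₁) − D·e^(−rT)·N(d₂)
   = 179.9746·0.899847 − 102.9444·0.867188·0.687135 = 100.607698
B₀ = V₀ − E₀ = 179.9746 − 100.607698 = 79.366902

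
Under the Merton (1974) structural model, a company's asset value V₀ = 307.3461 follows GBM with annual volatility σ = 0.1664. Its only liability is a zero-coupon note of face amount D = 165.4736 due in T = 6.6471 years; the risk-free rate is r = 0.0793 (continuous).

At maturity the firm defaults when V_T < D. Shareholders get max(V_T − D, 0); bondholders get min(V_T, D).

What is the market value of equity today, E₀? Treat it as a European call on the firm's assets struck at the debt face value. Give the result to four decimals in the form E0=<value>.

d₁ = [ln(V₀/D) + (r + σ²/2)T] / (σ√T)
   = [ln(307.3461/165.4736) + (0.0793 + 0.5·0.1664²)·6.6471] / (0.1664·√6.6471)
   = [0.619163 + 0.619141] / 0.429012 = 2.886408
d₂ = d₁ − σ√T = 2.886408 − 0.429012 = 2.457396
N(d₁) = 0.998052,  N(d₂) = 0.993003,  e^(−rT) = 0.590306
E₀ = V₀·N(d₁) − D·e^(−rT)·N(d₂)
   = 307.3461·0.998052 − 165.4736·0.590306·0.993003 = 209.750814

E0=209.7508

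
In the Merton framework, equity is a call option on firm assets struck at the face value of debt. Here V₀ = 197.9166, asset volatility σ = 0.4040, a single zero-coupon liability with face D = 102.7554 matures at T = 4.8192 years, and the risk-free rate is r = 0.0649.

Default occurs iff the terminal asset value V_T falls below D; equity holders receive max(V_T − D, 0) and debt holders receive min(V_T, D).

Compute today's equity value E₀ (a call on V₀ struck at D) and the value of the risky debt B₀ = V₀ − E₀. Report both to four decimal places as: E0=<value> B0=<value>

d₁ = [ln(V₀/D) + (r + σ²/2)T] / (σ√T)
   = [ln(197.9166/102.7554) + (0.0649 + 0.5·0.4040²)·4.8192] / (0.4040·√4.8192)
   = [0.655494 + 0.706051] / 0.886888 = 1.535194
d₂ = d₁ − σ√T = 1.535194 − 0.886888 = 0.648306
N(d₁) = 0.937632,  N(d₂) = 0.741607,  e^(−rT) = 0.731421
E₀ = V₀·N(d₁) − D·e^(−rT)·N(d₂)
   = 197.9166·0.937632 − 102.7554·0.731421·0.741607 = 129.835667
B₀ = V₀ − E₀ = 197.9166 − 129.835667 = 68.080933

E0=129.8357 B0=68.0809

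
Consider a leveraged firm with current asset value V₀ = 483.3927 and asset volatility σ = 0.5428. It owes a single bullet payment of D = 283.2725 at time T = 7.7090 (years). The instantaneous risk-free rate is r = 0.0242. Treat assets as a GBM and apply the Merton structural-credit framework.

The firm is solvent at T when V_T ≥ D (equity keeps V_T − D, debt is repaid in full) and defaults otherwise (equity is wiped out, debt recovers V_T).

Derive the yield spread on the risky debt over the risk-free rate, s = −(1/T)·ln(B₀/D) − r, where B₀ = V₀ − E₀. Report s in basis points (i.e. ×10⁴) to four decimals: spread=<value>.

spread=629.0785

d₁ = [ln(V₀/D) + (r + σ²/2)T] / (σ√T)
   = [ln(483.3927/283.2725) + (0.0242 + 0.5·0.5428²)·7.7090] / (0.5428·√7.7090)
   = [0.534420 + 1.322216] / 1.507089 = 1.231935
d₂ = d₁ − σ√T = 1.231935 − 1.507089 = -0.275153
N(d₁) = 0.891013,  N(d₂) = 0.391599,  e^(−rT) = 0.829811
E₀ = V₀·N(d₁) − D·e^(−rT)·N(d₂)
   = 483.3927·0.891013 − 283.2725·0.829811·0.391599 = 338.659081
B₀ = V₀ − E₀ = 483.3927 − 338.659081 = 144.733619
spread = −(1/T)·ln(B₀/D) − r = −(1/7.7090)·ln(144.733619/283.2725) − 0.0242 = 0.06290785
in basis points: 0.06290785 × 10⁴ = 629.0785 bp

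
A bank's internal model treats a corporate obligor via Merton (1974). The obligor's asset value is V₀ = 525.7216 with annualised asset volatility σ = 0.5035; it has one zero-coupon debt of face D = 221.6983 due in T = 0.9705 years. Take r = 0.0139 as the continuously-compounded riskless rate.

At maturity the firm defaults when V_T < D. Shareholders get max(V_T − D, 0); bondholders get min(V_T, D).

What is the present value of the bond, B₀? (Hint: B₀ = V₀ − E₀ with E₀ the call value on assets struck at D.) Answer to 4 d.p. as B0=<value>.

B0=216.1860

d₁ = [ln(V₀/D) + (r + σ²/2)T] / (σ√T)
   = [ln(525.7216/221.6983) + (0.0139 + 0.5·0.5035²)·0.9705] / (0.5035·√0.9705)
   = [0.863454 + 0.136507] / 0.496018 = 2.015978
d₂ = d₁ − σ√T = 2.015978 − 0.496018 = 1.519961
N(d₁) = 0.978099,  N(d₂) = 0.935740,  e^(−rT) = 0.986601
E₀ = V₀·N(d₁) − D·e^(−rT)·N(d₂)
   = 525.7216·0.978099 − 221.6983·0.986601·0.935740 = 309.535563
B₀ = V₀ − E₀ = 525.7216 − 309.535563 = 216.186037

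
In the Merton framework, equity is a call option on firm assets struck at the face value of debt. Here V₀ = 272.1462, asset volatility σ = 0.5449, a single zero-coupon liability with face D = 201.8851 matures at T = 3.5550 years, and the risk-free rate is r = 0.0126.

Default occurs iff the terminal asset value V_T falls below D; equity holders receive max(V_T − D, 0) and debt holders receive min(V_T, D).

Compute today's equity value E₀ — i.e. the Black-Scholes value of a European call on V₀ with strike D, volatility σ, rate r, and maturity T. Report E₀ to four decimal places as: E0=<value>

E0=135.4226

d₁ = [ln(V₀/D) + (r + σ²/2)T] / (σ√T)
   = [ln(272.1462/201.8851) + (0.0126 + 0.5·0.5449²)·3.5550] / (0.5449·√3.5550)
   = [0.298641 + 0.572561] / 1.027393 = 0.847973
d₂ = d₁ − σ√T = 0.847973 − 1.027393 = -0.179420
N(d₁) = 0.801774,  N(d₂) = 0.428804,  e^(−rT) = 0.956195
E₀ = V₀·N(d₁) − D·e^(−rT)·N(d₂)
   = 272.1462·0.801774 − 201.8851·0.956195·0.428804 = 135.422607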